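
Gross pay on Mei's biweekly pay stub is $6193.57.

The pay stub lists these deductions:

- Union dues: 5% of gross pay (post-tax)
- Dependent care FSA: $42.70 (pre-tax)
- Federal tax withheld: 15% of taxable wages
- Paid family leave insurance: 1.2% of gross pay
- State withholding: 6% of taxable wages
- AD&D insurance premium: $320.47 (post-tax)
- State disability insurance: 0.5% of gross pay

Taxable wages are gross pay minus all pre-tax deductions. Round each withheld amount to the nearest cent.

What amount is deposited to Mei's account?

Dependent care FSA: $42.70
Taxable wages = $6193.57 − $42.70 = $6150.87
Federal tax withheld: $6150.87 × 0.15 = $922.63
State withholding: $6150.87 × 0.06 = $369.05
Paid family leave insurance: $6193.57 × 0.012 = $74.32
State disability insurance: $6193.57 × 0.005 = $30.97
AD&D insurance premium: $320.47
Union dues: $6193.57 × 0.05 = $309.68
Total deductions = $42.70 + $922.63 + $369.05 + $74.32 + $30.97 + $320.47 + $309.68 = $2069.82
Net pay = $6193.57 − $2069.82 = $4123.75

$4123.75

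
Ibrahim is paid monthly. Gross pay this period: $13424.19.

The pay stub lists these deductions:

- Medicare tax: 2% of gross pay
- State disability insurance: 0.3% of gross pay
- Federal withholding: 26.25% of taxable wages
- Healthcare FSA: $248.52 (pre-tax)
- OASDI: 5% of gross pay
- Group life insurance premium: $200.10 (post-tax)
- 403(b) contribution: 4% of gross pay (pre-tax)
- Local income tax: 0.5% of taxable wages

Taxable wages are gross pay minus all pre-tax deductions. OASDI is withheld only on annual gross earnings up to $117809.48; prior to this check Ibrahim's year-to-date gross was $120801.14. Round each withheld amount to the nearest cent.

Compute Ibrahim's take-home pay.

$8749.00

403(b) contribution: $13424.19 × 0.04 = $536.97
Healthcare FSA: $248.52
Pre-tax total = $536.97 + $248.52 = $785.49
Taxable wages = $13424.19 − $785.49 = $12638.70
Federal withholding: $12638.70 × 0.2625 = $3317.66
Local income tax: $12638.70 × 0.005 = $63.19
State disability insurance: $13424.19 × 0.003 = $40.27
Medicare tax: $13424.19 × 0.02 = $268.48
OASDI: annual cap $117809.48 already reached (YTD $120801.14), so $0.00
Group life insurance premium: $200.10
Total deductions = $536.97 + $248.52 + $3317.66 + $63.19 + $40.27 + $268.48 + $0.00 + $200.10 = $4675.19
Net pay = $13424.19 − $4675.19 = $8749.00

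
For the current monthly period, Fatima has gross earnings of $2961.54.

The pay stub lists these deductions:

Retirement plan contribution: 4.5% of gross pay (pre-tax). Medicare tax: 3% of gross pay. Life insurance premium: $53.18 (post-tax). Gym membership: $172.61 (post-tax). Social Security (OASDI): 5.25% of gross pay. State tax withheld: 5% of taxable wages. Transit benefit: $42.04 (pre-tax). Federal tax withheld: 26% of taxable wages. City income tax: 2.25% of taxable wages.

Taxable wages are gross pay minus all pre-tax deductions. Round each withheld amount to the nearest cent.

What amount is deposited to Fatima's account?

Transit benefit: $42.04
Retirement plan contribution: $2961.54 × 0.045 = $133.27
Pre-tax total = $42.04 + $133.27 = $175.31
Taxable wages = $2961.54 − $175.31 = $2786.23
State tax withheld: $2786.23 × 0.05 = $139.31
Federal tax withheld: $2786.23 × 0.26 = $724.42
City income tax: $2786.23 × 0.0225 = $62.69
Social Security (OASDI): $2961.54 × 0.0525 = $155.48
Medicare tax: $2961.54 × 0.03 = $88.85
Gym membership: $172.61
Life insurance premium: $53.18
Total deductions = $42.04 + $133.27 + $139.31 + $724.42 + $62.69 + $155.48 + $88.85 + $172.61 + $53.18 = $1571.85
Net pay = $2961.54 − $1571.85 = $1389.69

$1389.69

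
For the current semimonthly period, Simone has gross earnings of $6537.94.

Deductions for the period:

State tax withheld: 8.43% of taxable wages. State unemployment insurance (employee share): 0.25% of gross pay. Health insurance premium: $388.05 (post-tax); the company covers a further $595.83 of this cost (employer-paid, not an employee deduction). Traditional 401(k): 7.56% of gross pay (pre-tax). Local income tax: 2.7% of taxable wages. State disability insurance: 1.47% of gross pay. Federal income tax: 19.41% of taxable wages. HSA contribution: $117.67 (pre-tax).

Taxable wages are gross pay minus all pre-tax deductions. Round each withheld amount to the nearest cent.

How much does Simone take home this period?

$3615.70

Traditional 401(k): $6537.94 × 0.0756 = $494.27
HSA contribution: $117.67
Pre-tax total = $494.27 + $117.67 = $611.94
Taxable wages = $6537.94 − $611.94 = $5926.00
Local income tax: $5926.00 × 0.027 = $160.00
Federal income tax: $5926.00 × 0.1941 = $1150.24
State tax withheld: $5926.00 × 0.0843 = $499.56
State disability insurance: $6537.94 × 0.0147 = $96.11
State unemployment insurance (employee share): $6537.94 × 0.0025 = $16.34
Health insurance premium: $388.05
(Employer's $595.83 toward health insurance premium is not withheld from the employee.)
Total deductions = $494.27 + $117.67 + $160.00 + $1150.24 + $499.56 + $96.11 + $16.34 + $388.05 = $2922.24
Net pay = $6537.94 − $2922.24 = $3615.70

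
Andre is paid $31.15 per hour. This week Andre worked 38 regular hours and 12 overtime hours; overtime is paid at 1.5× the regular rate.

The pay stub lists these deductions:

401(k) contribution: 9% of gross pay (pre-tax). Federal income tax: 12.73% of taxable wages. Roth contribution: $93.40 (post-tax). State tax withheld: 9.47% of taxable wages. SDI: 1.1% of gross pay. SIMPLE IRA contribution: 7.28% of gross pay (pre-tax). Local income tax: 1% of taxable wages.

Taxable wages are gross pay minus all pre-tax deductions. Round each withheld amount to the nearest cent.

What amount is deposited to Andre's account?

$1,009.01

Regular pay: 38 × $31.15 = $1,183.70
Overtime pay: 12 × $31.15 × 1.5 = $560.70
Gross pay = $1,183.70 + $560.70 = $1,744.40
SIMPLE IRA contribution: $1,744.40 × 0.0728 = $126.99
401(k) contribution: $1,744.40 × 0.09 = $157.00
Pre-tax total = $126.99 + $157.00 = $283.99
Taxable wages = $1,744.40 − $283.99 = $1,460.41
Local income tax: $1,460.41 × 0.01 = $14.60
State tax withheld: $1,460.41 × 0.0947 = $138.30
Federal income tax: $1,460.41 × 0.1273 = $185.91
SDI: $1,744.40 × 0.011 = $19.19
Roth contribution: $93.40
Total deductions = $126.99 + $157.00 + $14.60 + $138.30 + $185.91 + $19.19 + $93.40 = $735.39
Net pay = $1,744.40 − $735.39 = $1,009.01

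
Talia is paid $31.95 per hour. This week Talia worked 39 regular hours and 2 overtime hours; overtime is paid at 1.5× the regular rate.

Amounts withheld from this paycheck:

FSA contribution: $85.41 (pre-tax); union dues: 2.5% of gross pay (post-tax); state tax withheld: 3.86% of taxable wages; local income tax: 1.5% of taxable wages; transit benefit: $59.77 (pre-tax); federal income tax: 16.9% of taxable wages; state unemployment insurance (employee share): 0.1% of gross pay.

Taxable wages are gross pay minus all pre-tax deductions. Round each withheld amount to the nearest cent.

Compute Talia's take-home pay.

Regular pay: 39 × $31.95 = $1,246.05
Overtime pay: 2 × $31.95 × 1.5 = $95.85
Gross pay = $1,246.05 + $95.85 = $1,341.90
Transit benefit: $59.77
FSA contribution: $85.41
Pre-tax total = $59.77 + $85.41 = $145.18
Taxable wages = $1,341.90 − $145.18 = $1,196.72
Local income tax: $1,196.72 × 0.015 = $17.95
Federal income tax: $1,196.72 × 0.169 = $202.25
State tax withheld: $1,196.72 × 0.0386 = $46.19
State unemployment insurance (employee share): $1,341.90 × 0.001 = $1.34
Union dues: $1,341.90 × 0.025 = $33.55
Total deductions = $59.77 + $85.41 + $17.95 + $202.25 + $46.19 + $1.34 + $33.55 = $446.46
Net pay = $1,341.90 − $446.46 = $895.44

$895.44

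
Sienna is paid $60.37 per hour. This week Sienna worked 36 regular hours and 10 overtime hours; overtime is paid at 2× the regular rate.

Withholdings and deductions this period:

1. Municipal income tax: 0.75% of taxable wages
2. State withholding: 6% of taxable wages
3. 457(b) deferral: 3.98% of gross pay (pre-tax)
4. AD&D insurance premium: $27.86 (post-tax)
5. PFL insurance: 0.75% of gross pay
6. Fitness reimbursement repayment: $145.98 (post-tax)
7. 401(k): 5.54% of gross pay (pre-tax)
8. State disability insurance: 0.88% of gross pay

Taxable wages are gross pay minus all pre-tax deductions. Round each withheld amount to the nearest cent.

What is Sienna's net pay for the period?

Regular pay: 36 × $60.37 = $2173.32
Overtime pay: 10 × $60.37 × 2 = $1207.40
Gross pay = $2173.32 + $1207.40 = $3380.72
401(k): $3380.72 × 0.0554 = $187.29
457(b) deferral: $3380.72 × 0.0398 = $134.55
Pre-tax total = $187.29 + $134.55 = $321.84
Taxable wages = $3380.72 − $321.84 = $3058.88
State withholding: $3058.88 × 0.06 = $183.53
Municipal income tax: $3058.88 × 0.0075 = $22.94
PFL insurance: $3380.72 × 0.0075 = $25.36
State disability insurance: $3380.72 × 0.0088 = $29.75
AD&D insurance premium: $27.86
Fitness reimbursement repayment: $145.98
Total deductions = $187.29 + $134.55 + $183.53 + $22.94 + $25.36 + $29.75 + $27.86 + $145.98 = $757.26
Net pay = $3380.72 − $757.26 = $2623.46

$2623.46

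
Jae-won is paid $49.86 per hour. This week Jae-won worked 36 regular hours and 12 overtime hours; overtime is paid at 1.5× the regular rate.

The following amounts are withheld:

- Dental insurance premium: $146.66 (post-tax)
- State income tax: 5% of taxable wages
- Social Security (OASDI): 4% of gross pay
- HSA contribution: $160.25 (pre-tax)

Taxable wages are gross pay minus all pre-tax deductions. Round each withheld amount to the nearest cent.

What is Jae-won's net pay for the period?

$2,151.22

Regular pay: 36 × $49.86 = $1,794.96
Overtime pay: 12 × $49.86 × 1.5 = $897.48
Gross pay = $1,794.96 + $897.48 = $2,692.44
HSA contribution: $160.25
Taxable wages = $2,692.44 − $160.25 = $2,532.19
State income tax: $2,532.19 × 0.05 = $126.61
Social Security (OASDI): $2,692.44 × 0.04 = $107.70
Dental insurance premium: $146.66
Total deductions = $160.25 + $126.61 + $107.70 + $146.66 = $541.22
Net pay = $2,692.44 − $541.22 = $2,151.22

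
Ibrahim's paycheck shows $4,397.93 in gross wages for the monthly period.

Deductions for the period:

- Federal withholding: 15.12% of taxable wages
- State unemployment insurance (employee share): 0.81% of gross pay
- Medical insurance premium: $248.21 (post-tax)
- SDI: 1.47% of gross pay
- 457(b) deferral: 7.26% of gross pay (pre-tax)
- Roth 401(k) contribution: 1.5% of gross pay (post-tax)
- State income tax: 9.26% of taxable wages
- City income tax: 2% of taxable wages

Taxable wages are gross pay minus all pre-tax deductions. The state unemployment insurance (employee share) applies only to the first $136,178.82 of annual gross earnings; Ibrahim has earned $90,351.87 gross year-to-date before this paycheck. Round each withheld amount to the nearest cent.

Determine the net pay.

457(b) deferral: $4,397.93 × 0.0726 = $319.29
Taxable wages = $4,397.93 − $319.29 = $4,078.64
City income tax: $4,078.64 × 0.02 = $81.57
State income tax: $4,078.64 × 0.0926 = $377.68
Federal withholding: $4,078.64 × 0.1512 = $616.69
SDI: $4,397.93 × 0.0147 = $64.65
State unemployment insurance (employee share): cap not yet reached, full $4,397.93 is subject → $4,397.93 × 0.0081 = $35.62
Medical insurance premium: $248.21
Roth 401(k) contribution: $4,397.93 × 0.015 = $65.97
Total deductions = $319.29 + $81.57 + $377.68 + $616.69 + $64.65 + $35.62 + $248.21 + $65.97 = $1,809.68
Net pay = $4,397.93 − $1,809.68 = $2,588.25

$2,588.25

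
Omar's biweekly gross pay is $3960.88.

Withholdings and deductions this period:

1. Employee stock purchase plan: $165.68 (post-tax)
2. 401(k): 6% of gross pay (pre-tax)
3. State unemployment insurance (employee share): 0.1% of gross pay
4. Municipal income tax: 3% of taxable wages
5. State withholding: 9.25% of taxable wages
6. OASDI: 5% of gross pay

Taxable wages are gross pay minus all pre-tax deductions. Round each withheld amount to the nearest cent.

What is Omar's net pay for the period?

401(k): $3960.88 × 0.06 = $237.65
Taxable wages = $3960.88 − $237.65 = $3723.23
State withholding: $3723.23 × 0.0925 = $344.40
Municipal income tax: $3723.23 × 0.03 = $111.70
OASDI: $3960.88 × 0.05 = $198.04
State unemployment insurance (employee share): $3960.88 × 0.001 = $3.96
Employee stock purchase plan: $165.68
Total deductions = $237.65 + $344.40 + $111.70 + $198.04 + $3.96 + $165.68 = $1061.43
Net pay = $3960.88 − $1061.43 = $2899.45

$2899.45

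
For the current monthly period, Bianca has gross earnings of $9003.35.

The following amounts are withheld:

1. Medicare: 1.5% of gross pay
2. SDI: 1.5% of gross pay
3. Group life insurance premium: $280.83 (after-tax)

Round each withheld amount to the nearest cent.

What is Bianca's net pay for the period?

$8452.42

Medicare: $9003.35 × 0.015 = $135.05
SDI: $9003.35 × 0.015 = $135.05
Group life insurance premium: $280.83
Total deductions = $135.05 + $135.05 + $280.83 = $550.93
Net pay = $9003.35 − $550.93 = $8452.42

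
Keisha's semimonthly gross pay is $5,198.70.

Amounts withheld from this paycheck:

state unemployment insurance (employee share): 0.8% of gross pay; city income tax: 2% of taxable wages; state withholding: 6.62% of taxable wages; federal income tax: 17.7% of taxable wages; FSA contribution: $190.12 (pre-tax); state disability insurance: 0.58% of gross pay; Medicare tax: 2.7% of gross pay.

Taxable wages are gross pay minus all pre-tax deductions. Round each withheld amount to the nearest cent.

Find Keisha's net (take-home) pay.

$3,478.22

FSA contribution: $190.12
Taxable wages = $5,198.70 − $190.12 = $5,008.58
State withholding: $5,008.58 × 0.0662 = $331.57
Federal income tax: $5,008.58 × 0.177 = $886.52
City income tax: $5,008.58 × 0.02 = $100.17
State unemployment insurance (employee share): $5,198.70 × 0.008 = $41.59
State disability insurance: $5,198.70 × 0.0058 = $30.15
Medicare tax: $5,198.70 × 0.027 = $140.36
Total deductions = $190.12 + $331.57 + $886.52 + $100.17 + $41.59 + $30.15 + $140.36 = $1,720.48
Net pay = $5,198.70 − $1,720.48 = $3,478.22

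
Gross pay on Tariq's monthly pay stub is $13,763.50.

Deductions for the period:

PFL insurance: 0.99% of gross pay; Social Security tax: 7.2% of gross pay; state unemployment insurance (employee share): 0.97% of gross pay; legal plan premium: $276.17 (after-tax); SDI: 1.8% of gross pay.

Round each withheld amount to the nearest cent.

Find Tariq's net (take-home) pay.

SDI: $13,763.50 × 0.018 = $247.74
Social Security tax: $13,763.50 × 0.072 = $990.97
PFL insurance: $13,763.50 × 0.0099 = $136.26
State unemployment insurance (employee share): $13,763.50 × 0.0097 = $133.51
Legal plan premium: $276.17
Total deductions = $247.74 + $990.97 + $136.26 + $133.51 + $276.17 = $1,784.65
Net pay = $13,763.50 − $1,784.65 = $11,978.85

$11,978.85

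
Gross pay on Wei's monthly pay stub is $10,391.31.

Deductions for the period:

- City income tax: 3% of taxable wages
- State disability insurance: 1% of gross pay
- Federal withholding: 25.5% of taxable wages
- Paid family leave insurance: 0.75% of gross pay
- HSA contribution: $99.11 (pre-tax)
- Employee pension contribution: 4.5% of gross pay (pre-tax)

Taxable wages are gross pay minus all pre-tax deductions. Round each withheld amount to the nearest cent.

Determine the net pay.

$6,842.74

Employee pension contribution: $10,391.31 × 0.045 = $467.61
HSA contribution: $99.11
Pre-tax total = $467.61 + $99.11 = $566.72
Taxable wages = $10,391.31 − $566.72 = $9,824.59
City income tax: $9,824.59 × 0.03 = $294.74
Federal withholding: $9,824.59 × 0.255 = $2,505.27
Paid family leave insurance: $10,391.31 × 0.0075 = $77.93
State disability insurance: $10,391.31 × 0.01 = $103.91
Total deductions = $467.61 + $99.11 + $294.74 + $2,505.27 + $77.93 + $103.91 = $3,548.57
Net pay = $10,391.31 − $3,548.57 = $6,842.74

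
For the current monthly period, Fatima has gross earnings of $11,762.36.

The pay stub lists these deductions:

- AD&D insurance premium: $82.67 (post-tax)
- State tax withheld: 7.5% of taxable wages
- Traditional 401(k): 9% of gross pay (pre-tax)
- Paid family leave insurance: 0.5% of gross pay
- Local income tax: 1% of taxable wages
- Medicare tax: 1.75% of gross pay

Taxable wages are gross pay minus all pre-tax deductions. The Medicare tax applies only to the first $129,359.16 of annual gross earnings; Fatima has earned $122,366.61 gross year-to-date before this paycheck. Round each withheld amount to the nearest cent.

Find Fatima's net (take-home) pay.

Traditional 401(k): $11,762.36 × 0.09 = $1,058.61
Taxable wages = $11,762.36 − $1,058.61 = $10,703.75
State tax withheld: $10,703.75 × 0.075 = $802.78
Local income tax: $10,703.75 × 0.01 = $107.04
Paid family leave insurance: $11,762.36 × 0.005 = $58.81
Medicare tax: only $129,359.16 − $122,366.61 = $6,992.55 of this check is subject → $6,992.55 × 0.0175 = $122.37
AD&D insurance premium: $82.67
Total deductions = $1,058.61 + $802.78 + $107.04 + $58.81 + $122.37 + $82.67 = $2,232.28
Net pay = $11,762.36 − $2,232.28 = $9,530.08

$9,530.08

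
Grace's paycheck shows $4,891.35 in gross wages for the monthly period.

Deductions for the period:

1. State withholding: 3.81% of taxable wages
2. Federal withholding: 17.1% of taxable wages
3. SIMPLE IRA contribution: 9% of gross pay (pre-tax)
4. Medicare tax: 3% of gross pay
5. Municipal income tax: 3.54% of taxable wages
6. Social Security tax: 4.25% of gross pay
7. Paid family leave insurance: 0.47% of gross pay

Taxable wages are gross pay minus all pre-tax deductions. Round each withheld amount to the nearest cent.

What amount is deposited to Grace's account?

SIMPLE IRA contribution: $4,891.35 × 0.09 = $440.22
Taxable wages = $4,891.35 − $440.22 = $4,451.13
Municipal income tax: $4,451.13 × 0.0354 = $157.57
Federal withholding: $4,451.13 × 0.171 = $761.14
State withholding: $4,451.13 × 0.0381 = $169.59
Paid family leave insurance: $4,891.35 × 0.0047 = $22.99
Medicare tax: $4,891.35 × 0.03 = $146.74
Social Security tax: $4,891.35 × 0.0425 = $207.88
Total deductions = $440.22 + $157.57 + $761.14 + $169.59 + $22.99 + $146.74 + $207.88 = $1,906.13
Net pay = $4,891.35 − $1,906.13 = $2,985.22

$2,985.22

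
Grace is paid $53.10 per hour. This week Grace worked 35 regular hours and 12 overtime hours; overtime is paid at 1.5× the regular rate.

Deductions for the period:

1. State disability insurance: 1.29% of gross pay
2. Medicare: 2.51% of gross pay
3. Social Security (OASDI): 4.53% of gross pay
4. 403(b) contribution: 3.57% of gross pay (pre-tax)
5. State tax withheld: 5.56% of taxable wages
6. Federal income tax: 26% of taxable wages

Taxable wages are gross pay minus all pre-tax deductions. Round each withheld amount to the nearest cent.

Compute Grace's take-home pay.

$1,622.91

Regular pay: 35 × $53.10 = $1,858.50
Overtime pay: 12 × $53.10 × 1.5 = $955.80
Gross pay = $1,858.50 + $955.80 = $2,814.30
403(b) contribution: $2,814.30 × 0.0357 = $100.47
Taxable wages = $2,814.30 − $100.47 = $2,713.83
State tax withheld: $2,713.83 × 0.0556 = $150.89
Federal income tax: $2,713.83 × 0.26 = $705.60
Medicare: $2,814.30 × 0.0251 = $70.64
State disability insurance: $2,814.30 × 0.0129 = $36.30
Social Security (OASDI): $2,814.30 × 0.0453 = $127.49
Total deductions = $100.47 + $150.89 + $705.60 + $70.64 + $36.30 + $127.49 = $1,191.39
Net pay = $2,814.30 − $1,191.39 = $1,622.91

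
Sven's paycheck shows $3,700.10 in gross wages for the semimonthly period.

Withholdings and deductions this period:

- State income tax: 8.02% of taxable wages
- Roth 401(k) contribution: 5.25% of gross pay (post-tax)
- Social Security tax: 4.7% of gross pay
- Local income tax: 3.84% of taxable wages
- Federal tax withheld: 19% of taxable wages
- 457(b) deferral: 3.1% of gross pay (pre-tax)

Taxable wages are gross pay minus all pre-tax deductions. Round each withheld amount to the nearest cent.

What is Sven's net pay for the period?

$2,110.78

457(b) deferral: $3,700.10 × 0.031 = $114.70
Taxable wages = $3,700.10 − $114.70 = $3,585.40
Federal tax withheld: $3,585.40 × 0.19 = $681.23
Local income tax: $3,585.40 × 0.0384 = $137.68
State income tax: $3,585.40 × 0.0802 = $287.55
Social Security tax: $3,700.10 × 0.047 = $173.90
Roth 401(k) contribution: $3,700.10 × 0.0525 = $194.26
Total deductions = $114.70 + $681.23 + $137.68 + $287.55 + $173.90 + $194.26 = $1,589.32
Net pay = $3,700.10 − $1,589.32 = $2,110.78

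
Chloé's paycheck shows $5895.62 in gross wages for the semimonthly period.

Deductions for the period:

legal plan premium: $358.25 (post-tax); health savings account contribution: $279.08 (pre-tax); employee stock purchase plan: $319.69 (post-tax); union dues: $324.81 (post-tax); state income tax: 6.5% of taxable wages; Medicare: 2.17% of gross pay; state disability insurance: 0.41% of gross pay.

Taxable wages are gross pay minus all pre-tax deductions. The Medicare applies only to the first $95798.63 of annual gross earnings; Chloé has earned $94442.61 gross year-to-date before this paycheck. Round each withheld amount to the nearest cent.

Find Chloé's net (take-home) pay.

Health savings account contribution: $279.08
Taxable wages = $5895.62 − $279.08 = $5616.54
State income tax: $5616.54 × 0.065 = $365.08
Medicare: only $95798.63 − $94442.61 = $1356.02 of this check is subject → $1356.02 × 0.0217 = $29.43
State disability insurance: $5895.62 × 0.0041 = $24.17
Union dues: $324.81
Employee stock purchase plan: $319.69
Legal plan premium: $358.25
Total deductions = $279.08 + $365.08 + $29.43 + $24.17 + $324.81 + $319.69 + $358.25 = $1700.51
Net pay = $5895.62 − $1700.51 = $4195.11

$4195.11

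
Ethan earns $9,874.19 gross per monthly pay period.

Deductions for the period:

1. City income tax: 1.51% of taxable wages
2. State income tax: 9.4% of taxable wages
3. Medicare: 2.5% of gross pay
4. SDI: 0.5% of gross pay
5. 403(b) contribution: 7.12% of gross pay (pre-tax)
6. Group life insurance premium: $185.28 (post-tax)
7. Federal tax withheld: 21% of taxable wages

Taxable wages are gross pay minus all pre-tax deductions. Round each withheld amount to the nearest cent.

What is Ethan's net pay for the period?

$5,763.14

403(b) contribution: $9,874.19 × 0.0712 = $703.04
Taxable wages = $9,874.19 − $703.04 = $9,171.15
Federal tax withheld: $9,171.15 × 0.21 = $1,925.94
State income tax: $9,171.15 × 0.094 = $862.09
City income tax: $9,171.15 × 0.0151 = $138.48
Medicare: $9,874.19 × 0.025 = $246.85
SDI: $9,874.19 × 0.005 = $49.37
Group life insurance premium: $185.28
Total deductions = $703.04 + $1,925.94 + $862.09 + $138.48 + $246.85 + $49.37 + $185.28 = $4,111.05
Net pay = $9,874.19 − $4,111.05 = $5,763.14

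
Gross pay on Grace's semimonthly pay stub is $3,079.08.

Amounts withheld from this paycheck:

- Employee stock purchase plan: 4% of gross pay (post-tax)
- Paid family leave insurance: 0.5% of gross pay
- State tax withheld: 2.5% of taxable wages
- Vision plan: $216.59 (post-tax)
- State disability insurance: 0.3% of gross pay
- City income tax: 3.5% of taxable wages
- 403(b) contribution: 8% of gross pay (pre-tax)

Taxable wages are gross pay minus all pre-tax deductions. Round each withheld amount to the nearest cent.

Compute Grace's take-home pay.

403(b) contribution: $3,079.08 × 0.08 = $246.33
Taxable wages = $3,079.08 − $246.33 = $2,832.75
City income tax: $2,832.75 × 0.035 = $99.15
State tax withheld: $2,832.75 × 0.025 = $70.82
Paid family leave insurance: $3,079.08 × 0.005 = $15.40
State disability insurance: $3,079.08 × 0.003 = $9.24
Vision plan: $216.59
Employee stock purchase plan: $3,079.08 × 0.04 = $123.16
Total deductions = $246.33 + $99.15 + $70.82 + $15.40 + $9.24 + $216.59 + $123.16 = $780.69
Net pay = $3,079.08 − $780.69 = $2,298.39

$2,298.39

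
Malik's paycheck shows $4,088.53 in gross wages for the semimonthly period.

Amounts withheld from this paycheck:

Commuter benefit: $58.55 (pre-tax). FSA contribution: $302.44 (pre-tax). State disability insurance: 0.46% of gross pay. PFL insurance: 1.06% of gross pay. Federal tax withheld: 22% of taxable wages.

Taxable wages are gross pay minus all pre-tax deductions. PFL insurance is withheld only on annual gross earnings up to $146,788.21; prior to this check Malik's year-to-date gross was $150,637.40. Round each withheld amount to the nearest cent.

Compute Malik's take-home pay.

$2,888.67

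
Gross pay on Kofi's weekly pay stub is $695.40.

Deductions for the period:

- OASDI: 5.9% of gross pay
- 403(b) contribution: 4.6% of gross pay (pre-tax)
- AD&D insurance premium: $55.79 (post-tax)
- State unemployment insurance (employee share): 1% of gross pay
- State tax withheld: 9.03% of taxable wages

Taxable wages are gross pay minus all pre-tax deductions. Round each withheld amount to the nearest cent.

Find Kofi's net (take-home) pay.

403(b) contribution: $695.40 × 0.046 = $31.99
Taxable wages = $695.40 − $31.99 = $663.41
State tax withheld: $663.41 × 0.0903 = $59.91
State unemployment insurance (employee share): $695.40 × 0.01 = $6.95
OASDI: $695.40 × 0.059 = $41.03
AD&D insurance premium: $55.79
Total deductions = $31.99 + $59.91 + $6.95 + $41.03 + $55.79 = $195.67
Net pay = $695.40 − $195.67 = $499.73

$499.73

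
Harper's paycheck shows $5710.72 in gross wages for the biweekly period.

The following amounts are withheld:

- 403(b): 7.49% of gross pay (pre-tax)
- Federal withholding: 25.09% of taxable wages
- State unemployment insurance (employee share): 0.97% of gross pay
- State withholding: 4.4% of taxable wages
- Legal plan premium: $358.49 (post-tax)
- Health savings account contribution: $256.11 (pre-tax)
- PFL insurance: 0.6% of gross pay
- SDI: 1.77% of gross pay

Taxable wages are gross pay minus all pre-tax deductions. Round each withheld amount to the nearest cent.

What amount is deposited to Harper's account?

$2995.24

403(b): $5710.72 × 0.0749 = $427.73
Health savings account contribution: $256.11
Pre-tax total = $427.73 + $256.11 = $683.84
Taxable wages = $5710.72 − $683.84 = $5026.88
State withholding: $5026.88 × 0.044 = $221.18
Federal withholding: $5026.88 × 0.2509 = $1261.24
PFL insurance: $5710.72 × 0.006 = $34.26
State unemployment insurance (employee share): $5710.72 × 0.0097 = $55.39
SDI: $5710.72 × 0.0177 = $101.08
Legal plan premium: $358.49
Total deductions = $427.73 + $256.11 + $221.18 + $1261.24 + $34.26 + $55.39 + $101.08 + $358.49 = $2715.48
Net pay = $5710.72 − $2715.48 = $2995.24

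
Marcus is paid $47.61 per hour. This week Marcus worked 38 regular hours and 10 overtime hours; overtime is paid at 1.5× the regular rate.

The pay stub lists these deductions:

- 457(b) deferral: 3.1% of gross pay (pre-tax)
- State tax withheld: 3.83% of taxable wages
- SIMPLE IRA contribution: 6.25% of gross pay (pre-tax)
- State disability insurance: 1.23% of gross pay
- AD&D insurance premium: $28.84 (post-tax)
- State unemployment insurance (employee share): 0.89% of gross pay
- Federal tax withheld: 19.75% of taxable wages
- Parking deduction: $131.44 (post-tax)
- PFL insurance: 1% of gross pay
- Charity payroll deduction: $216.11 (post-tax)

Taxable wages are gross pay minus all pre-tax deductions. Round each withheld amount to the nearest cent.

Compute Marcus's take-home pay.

$1292.91

Regular pay: 38 × $47.61 = $1809.18
Overtime pay: 10 × $47.61 × 1.5 = $714.15
Gross pay = $1809.18 + $714.15 = $2523.33
SIMPLE IRA contribution: $2523.33 × 0.0625 = $157.71
457(b) deferral: $2523.33 × 0.031 = $78.22
Pre-tax total = $157.71 + $78.22 = $235.93
Taxable wages = $2523.33 − $235.93 = $2287.40
Federal tax withheld: $2287.40 × 0.1975 = $451.76
State tax withheld: $2287.40 × 0.0383 = $87.61
PFL insurance: $2523.33 × 0.01 = $25.23
State unemployment insurance (employee share): $2523.33 × 0.0089 = $22.46
State disability insurance: $2523.33 × 0.0123 = $31.04
Parking deduction: $131.44
Charity payroll deduction: $216.11
AD&D insurance premium: $28.84
Total deductions = $157.71 + $78.22 + $451.76 + $87.61 + $25.23 + $22.46 + $31.04 + $131.44 + $216.11 + $28.84 = $1230.42
Net pay = $2523.33 − $1230.42 = $1292.91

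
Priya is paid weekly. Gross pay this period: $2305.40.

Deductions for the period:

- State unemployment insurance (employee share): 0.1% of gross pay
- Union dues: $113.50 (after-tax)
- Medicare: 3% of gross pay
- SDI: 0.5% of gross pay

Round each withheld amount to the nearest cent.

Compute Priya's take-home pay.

$2108.90

State unemployment insurance (employee share): $2305.40 × 0.001 = $2.31
Medicare: $2305.40 × 0.03 = $69.16
SDI: $2305.40 × 0.005 = $11.53
Union dues: $113.50
Total deductions = $2.31 + $69.16 + $11.53 + $113.50 = $196.50
Net pay = $2305.40 − $196.50 = $2108.90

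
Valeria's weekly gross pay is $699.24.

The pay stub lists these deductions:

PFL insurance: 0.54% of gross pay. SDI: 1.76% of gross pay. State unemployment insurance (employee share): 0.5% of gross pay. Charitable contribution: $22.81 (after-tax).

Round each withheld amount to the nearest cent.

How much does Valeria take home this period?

PFL insurance: $699.24 × 0.0054 = $3.78
State unemployment insurance (employee share): $699.24 × 0.005 = $3.50
SDI: $699.24 × 0.0176 = $12.31
Charitable contribution: $22.81
Total deductions = $3.78 + $3.50 + $12.31 + $22.81 = $42.40
Net pay = $699.24 − $42.40 = $656.84

$656.84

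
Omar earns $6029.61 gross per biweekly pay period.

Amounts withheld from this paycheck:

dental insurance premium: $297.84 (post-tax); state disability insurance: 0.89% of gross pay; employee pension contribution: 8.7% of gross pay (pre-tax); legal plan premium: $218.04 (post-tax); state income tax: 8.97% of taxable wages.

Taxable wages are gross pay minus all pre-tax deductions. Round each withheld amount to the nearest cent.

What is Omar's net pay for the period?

$4441.69

Employee pension contribution: $6029.61 × 0.087 = $524.58
Taxable wages = $6029.61 − $524.58 = $5505.03
State income tax: $5505.03 × 0.0897 = $493.80
State disability insurance: $6029.61 × 0.0089 = $53.66
Legal plan premium: $218.04
Dental insurance premium: $297.84
Total deductions = $524.58 + $493.80 + $53.66 + $218.04 + $297.84 = $1587.92
Net pay = $6029.61 − $1587.92 = $4441.69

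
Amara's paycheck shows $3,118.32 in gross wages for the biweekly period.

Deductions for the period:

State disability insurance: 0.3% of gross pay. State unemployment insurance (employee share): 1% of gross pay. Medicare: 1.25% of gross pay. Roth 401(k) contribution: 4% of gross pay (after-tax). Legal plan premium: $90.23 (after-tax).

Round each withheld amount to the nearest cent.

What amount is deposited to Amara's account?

Medicare: $3,118.32 × 0.0125 = $38.98
State unemployment insurance (employee share): $3,118.32 × 0.01 = $31.18
State disability insurance: $3,118.32 × 0.003 = $9.35
Roth 401(k) contribution: $3,118.32 × 0.04 = $124.73
Legal plan premium: $90.23
Total deductions = $38.98 + $31.18 + $9.35 + $124.73 + $90.23 = $294.47
Net pay = $3,118.32 − $294.47 = $2,823.85

$2,823.85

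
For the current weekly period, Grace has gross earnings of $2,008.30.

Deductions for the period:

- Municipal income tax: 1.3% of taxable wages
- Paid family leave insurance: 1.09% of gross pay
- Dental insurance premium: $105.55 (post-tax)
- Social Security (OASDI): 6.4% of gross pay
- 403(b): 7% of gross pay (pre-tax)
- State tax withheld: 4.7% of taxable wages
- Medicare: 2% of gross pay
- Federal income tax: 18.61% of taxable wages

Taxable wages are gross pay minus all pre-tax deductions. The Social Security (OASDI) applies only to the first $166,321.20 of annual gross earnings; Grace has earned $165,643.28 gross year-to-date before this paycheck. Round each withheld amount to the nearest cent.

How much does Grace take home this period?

$1,197.08

403(b): $2,008.30 × 0.07 = $140.58
Taxable wages = $2,008.30 − $140.58 = $1,867.72
Municipal income tax: $1,867.72 × 0.013 = $24.28
Federal income tax: $1,867.72 × 0.1861 = $347.58
State tax withheld: $1,867.72 × 0.047 = $87.78
Medicare: $2,008.30 × 0.02 = $40.17
Paid family leave insurance: $2,008.30 × 0.0109 = $21.89
Social Security (OASDI): only $166,321.20 − $165,643.28 = $677.92 of this check is subject → $677.92 × 0.064 = $43.39
Dental insurance premium: $105.55
Total deductions = $140.58 + $24.28 + $347.58 + $87.78 + $40.17 + $21.89 + $43.39 + $105.55 = $811.22
Net pay = $2,008.30 − $811.22 = $1,197.08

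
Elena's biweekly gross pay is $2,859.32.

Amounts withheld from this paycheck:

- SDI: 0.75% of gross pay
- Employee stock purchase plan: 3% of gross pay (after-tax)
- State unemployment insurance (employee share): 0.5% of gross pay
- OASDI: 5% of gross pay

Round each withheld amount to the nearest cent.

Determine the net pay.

SDI: $2,859.32 × 0.0075 = $21.44
State unemployment insurance (employee share): $2,859.32 × 0.005 = $14.30
OASDI: $2,859.32 × 0.05 = $142.97
Employee stock purchase plan: $2,859.32 × 0.03 = $85.78
Total deductions = $21.44 + $14.30 + $142.97 + $85.78 = $264.49
Net pay = $2,859.32 − $264.49 = $2,594.83

$2,594.83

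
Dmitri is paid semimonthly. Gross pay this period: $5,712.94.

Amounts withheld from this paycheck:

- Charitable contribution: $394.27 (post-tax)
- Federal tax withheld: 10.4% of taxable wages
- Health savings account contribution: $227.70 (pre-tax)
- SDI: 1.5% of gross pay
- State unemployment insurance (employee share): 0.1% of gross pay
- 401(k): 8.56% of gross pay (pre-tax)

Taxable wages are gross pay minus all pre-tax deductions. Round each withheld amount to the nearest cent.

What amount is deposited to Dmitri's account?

$3,990.93

401(k): $5,712.94 × 0.0856 = $489.03
Health savings account contribution: $227.70
Pre-tax total = $489.03 + $227.70 = $716.73
Taxable wages = $5,712.94 − $716.73 = $4,996.21
Federal tax withheld: $4,996.21 × 0.104 = $519.61
State unemployment insurance (employee share): $5,712.94 × 0.001 = $5.71
SDI: $5,712.94 × 0.015 = $85.69
Charitable contribution: $394.27
Total deductions = $489.03 + $227.70 + $519.61 + $5.71 + $85.69 + $394.27 = $1,722.01
Net pay = $5,712.94 − $1,722.01 = $3,990.93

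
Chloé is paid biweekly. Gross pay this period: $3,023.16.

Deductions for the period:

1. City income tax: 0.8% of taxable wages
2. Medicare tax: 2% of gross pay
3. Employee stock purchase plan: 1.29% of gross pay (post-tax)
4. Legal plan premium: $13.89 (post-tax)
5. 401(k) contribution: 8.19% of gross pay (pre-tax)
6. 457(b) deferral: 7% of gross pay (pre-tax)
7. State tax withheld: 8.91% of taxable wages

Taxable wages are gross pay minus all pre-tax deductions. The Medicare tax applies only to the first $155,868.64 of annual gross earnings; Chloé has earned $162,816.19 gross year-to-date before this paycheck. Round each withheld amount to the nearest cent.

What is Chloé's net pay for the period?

457(b) deferral: $3,023.16 × 0.07 = $211.62
401(k) contribution: $3,023.16 × 0.0819 = $247.60
Pre-tax total = $211.62 + $247.60 = $459.22
Taxable wages = $3,023.16 − $459.22 = $2,563.94
State tax withheld: $2,563.94 × 0.0891 = $228.45
City income tax: $2,563.94 × 0.008 = $20.51
Medicare tax: annual cap $155,868.64 already reached (YTD $162,816.19), so $0.00
Employee stock purchase plan: $3,023.16 × 0.0129 = $39.00
Legal plan premium: $13.89
Total deductions = $211.62 + $247.60 + $228.45 + $20.51 + $0.00 + $39.00 + $13.89 = $761.07
Net pay = $3,023.16 − $761.07 = $2,262.09

$2,262.09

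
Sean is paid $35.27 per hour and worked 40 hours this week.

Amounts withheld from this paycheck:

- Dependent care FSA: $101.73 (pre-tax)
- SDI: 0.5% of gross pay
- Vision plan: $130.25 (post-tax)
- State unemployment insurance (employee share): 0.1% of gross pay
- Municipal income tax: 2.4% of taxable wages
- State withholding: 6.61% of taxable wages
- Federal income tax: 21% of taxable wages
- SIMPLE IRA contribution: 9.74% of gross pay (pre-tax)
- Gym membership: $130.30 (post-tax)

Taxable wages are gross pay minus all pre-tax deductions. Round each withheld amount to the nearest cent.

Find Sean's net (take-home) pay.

$551.03

Gross pay: 40 × $35.27 = $1410.80
Dependent care FSA: $101.73
SIMPLE IRA contribution: $1410.80 × 0.0974 = $137.41
Pre-tax total = $101.73 + $137.41 = $239.14
Taxable wages = $1410.80 − $239.14 = $1171.66
State withholding: $1171.66 × 0.0661 = $77.45
Federal income tax: $1171.66 × 0.21 = $246.05
Municipal income tax: $1171.66 × 0.024 = $28.12
State unemployment insurance (employee share): $1410.80 × 0.001 = $1.41
SDI: $1410.80 × 0.005 = $7.05
Gym membership: $130.30
Vision plan: $130.25
Total deductions = $101.73 + $137.41 + $77.45 + $246.05 + $28.12 + $1.41 + $7.05 + $130.30 + $130.25 = $859.77
Net pay = $1410.80 − $859.77 = $551.03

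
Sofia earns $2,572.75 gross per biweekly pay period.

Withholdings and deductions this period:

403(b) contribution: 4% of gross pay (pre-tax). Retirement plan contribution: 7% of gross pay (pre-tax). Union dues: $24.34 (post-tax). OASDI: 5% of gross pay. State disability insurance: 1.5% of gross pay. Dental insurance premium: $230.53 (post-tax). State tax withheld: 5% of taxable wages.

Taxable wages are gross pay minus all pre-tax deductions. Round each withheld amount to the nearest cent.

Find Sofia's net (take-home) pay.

$1,753.16

Retirement plan contribution: $2,572.75 × 0.07 = $180.09
403(b) contribution: $2,572.75 × 0.04 = $102.91
Pre-tax total = $180.09 + $102.91 = $283.00
Taxable wages = $2,572.75 − $283.00 = $2,289.75
State tax withheld: $2,289.75 × 0.05 = $114.49
OASDI: $2,572.75 × 0.05 = $128.64
State disability insurance: $2,572.75 × 0.015 = $38.59
Union dues: $24.34
Dental insurance premium: $230.53
Total deductions = $180.09 + $102.91 + $114.49 + $128.64 + $38.59 + $24.34 + $230.53 = $819.59
Net pay = $2,572.75 − $819.59 = $1,753.16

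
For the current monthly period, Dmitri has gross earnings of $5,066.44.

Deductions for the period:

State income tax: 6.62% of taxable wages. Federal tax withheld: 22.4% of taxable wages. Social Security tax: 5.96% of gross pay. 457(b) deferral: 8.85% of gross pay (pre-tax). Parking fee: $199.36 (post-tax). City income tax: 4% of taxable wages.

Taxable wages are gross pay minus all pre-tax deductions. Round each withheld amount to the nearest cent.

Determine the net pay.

$2,591.85

457(b) deferral: $5,066.44 × 0.0885 = $448.38
Taxable wages = $5,066.44 − $448.38 = $4,618.06
Federal tax withheld: $4,618.06 × 0.224 = $1,034.45
State income tax: $4,618.06 × 0.0662 = $305.72
City income tax: $4,618.06 × 0.04 = $184.72
Social Security tax: $5,066.44 × 0.0596 = $301.96
Parking fee: $199.36
Total deductions = $448.38 + $1,034.45 + $305.72 + $184.72 + $301.96 + $199.36 = $2,474.59
Net pay = $5,066.44 − $2,474.59 = $2,591.85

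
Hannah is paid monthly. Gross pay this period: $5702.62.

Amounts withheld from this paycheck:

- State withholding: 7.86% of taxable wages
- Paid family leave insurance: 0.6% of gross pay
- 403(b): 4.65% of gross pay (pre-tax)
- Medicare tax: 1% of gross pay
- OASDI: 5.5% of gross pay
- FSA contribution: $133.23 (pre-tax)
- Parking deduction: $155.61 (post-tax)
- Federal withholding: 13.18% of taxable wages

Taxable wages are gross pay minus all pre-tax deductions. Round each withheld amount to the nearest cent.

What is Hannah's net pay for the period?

403(b): $5702.62 × 0.0465 = $265.17
FSA contribution: $133.23
Pre-tax total = $265.17 + $133.23 = $398.40
Taxable wages = $5702.62 − $398.40 = $5304.22
State withholding: $5304.22 × 0.0786 = $416.91
Federal withholding: $5304.22 × 0.1318 = $699.10
OASDI: $5702.62 × 0.055 = $313.64
Medicare tax: $5702.62 × 0.01 = $57.03
Paid family leave insurance: $5702.62 × 0.006 = $34.22
Parking deduction: $155.61
Total deductions = $265.17 + $133.23 + $416.91 + $699.10 + $313.64 + $57.03 + $34.22 + $155.61 = $2074.91
Net pay = $5702.62 − $2074.91 = $3627.71

$3627.71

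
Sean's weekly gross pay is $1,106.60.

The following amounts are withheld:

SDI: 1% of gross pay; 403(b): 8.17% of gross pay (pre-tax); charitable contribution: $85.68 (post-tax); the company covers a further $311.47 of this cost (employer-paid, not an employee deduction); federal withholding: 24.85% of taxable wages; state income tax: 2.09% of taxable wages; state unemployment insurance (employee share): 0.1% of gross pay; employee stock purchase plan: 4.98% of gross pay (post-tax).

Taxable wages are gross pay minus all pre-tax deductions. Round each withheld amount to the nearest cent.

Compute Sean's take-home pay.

403(b): $1,106.60 × 0.0817 = $90.41
Taxable wages = $1,106.60 − $90.41 = $1,016.19
Federal withholding: $1,016.19 × 0.2485 = $252.52
State income tax: $1,016.19 × 0.0209 = $21.24
SDI: $1,106.60 × 0.01 = $11.07
State unemployment insurance (employee share): $1,106.60 × 0.001 = $1.11
Charitable contribution: $85.68
Employee stock purchase plan: $1,106.60 × 0.0498 = $55.11
(Employer's $311.47 toward charitable contribution is not withheld from the employee.)
Total deductions = $90.41 + $252.52 + $21.24 + $11.07 + $1.11 + $85.68 + $55.11 = $517.14
Net pay = $1,106.60 − $517.14 = $589.46

$589.46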